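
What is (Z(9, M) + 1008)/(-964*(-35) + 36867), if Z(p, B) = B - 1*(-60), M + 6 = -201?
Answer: 861/70607 ≈ 0.012194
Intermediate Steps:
M = -207 (M = -6 - 201 = -207)
Z(p, B) = 60 + B (Z(p, B) = B + 60 = 60 + B)
(Z(9, M) + 1008)/(-964*(-35) + 36867) = ((60 - 207) + 1008)/(-964*(-35) + 36867) = (-147 + 1008)/(33740 + 36867) = 861/70607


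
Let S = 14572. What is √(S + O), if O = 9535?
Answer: √24107 ≈ 155.26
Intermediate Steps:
√(S + O) = √(14572 + 9535) = √24107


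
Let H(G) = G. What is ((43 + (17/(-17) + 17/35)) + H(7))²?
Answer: 2999824/1225 ≈ 2448.8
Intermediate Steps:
((43 + (17/(-17) + 17/35)) + H(7))² = ((43 + (17/(-17) + 17/35)) + 7)² = ((43 + (17*(-1/17) + 17*(1/35))) + 7)² = ((43 + (-1 + 17/35)) + 7)² = ((43 - 18/35) + 7)² = (1487/35 + 7)² = (1732/35)² = 2999824/1225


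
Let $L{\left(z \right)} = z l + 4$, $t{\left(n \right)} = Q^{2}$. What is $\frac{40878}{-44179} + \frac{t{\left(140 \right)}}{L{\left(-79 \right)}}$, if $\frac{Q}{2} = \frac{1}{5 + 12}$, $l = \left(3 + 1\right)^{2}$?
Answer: $- \frac{3721372909}{4021835265} \approx -0.92529$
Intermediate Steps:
$l = 16$ ($l = 4^{2} = 16$)
$Q = \frac{2}{17}$ ($Q = \frac{2}{5 + 12} = \frac{2}{17} \approx 0.11765$)
$t{\left(n \right)} = \frac{4}{289}$ ($t{\left(n \right)} = \left(\frac{2}{17}\right)^{2} = \frac{4}{289}$)
$L{\left(z \right)} = 4 + 16 z$ ($L{\left(z \right)} = z 16 + 4 = 16 z + 4 = 4 + 16 z$)
$\frac{40878}{-44179} + \frac{t{\left(140 \right)}}{L{\left(-79 \right)}} = \frac{40878}{-44179} + \frac{4}{289 \left(4 + 16 \left(-79\right)\right)} = 40878 \left(- \frac{1}{44179}\right) + \frac{4}{289 \left(4 - 1264\right)} = - \frac{40878}{44179} + \frac{4}{289 \left(-1260\right)} = - \frac{40878}{44179} + \frac{4}{289} \left(- \frac{1}{1260}\right) = - \frac{40878}{44179} - \frac{1}{91035} = - \frac{3721372909}{4021835265}$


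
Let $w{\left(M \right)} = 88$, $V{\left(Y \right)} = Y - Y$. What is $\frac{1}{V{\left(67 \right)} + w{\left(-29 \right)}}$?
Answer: $\frac{1}{88} \approx 0.011364$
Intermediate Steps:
$V{\left(Y \right)} = 0$
$\frac{1}{V{\left(67 \right)} + w{\left(-29 \right)}} = \frac{1}{0 + 88} = \frac{1}{88}$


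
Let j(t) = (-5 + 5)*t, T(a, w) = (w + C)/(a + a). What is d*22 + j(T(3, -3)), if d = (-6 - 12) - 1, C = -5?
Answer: -418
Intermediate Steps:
d = -19 (d = -18 - 1 = -19)
T(a, w) = (-5 + w)/(2*a) (T(a, w) = (w - 5)/(a + a) = (-5 + w)/((2*a)) = (-5 + w)*(1/(2*a)) = (-5 + w)/(2*a))
j(t) = 0 (j(t) = 0*t = 0)
d*22 + j(T(3, -3)) = -19*22 + 0 = -418 + 0 = -418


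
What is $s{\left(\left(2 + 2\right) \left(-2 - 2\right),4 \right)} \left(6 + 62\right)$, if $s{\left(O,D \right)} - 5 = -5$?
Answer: $0$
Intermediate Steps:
$s{\left(O,D \right)} = 0$ ($s{\left(O,D \right)} = 5 - 5 = 0$)
$s{\left(\left(2 + 2\right) \left(-2 - 2\right),4 \right)} \left(6 + 62\right) = 0 \left(6 + 62\right) = 0 \cdot 68 = 0$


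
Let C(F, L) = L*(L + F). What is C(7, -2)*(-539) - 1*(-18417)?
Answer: 23807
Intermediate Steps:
C(F, L) = L*(F + L)
C(7, -2)*(-539) - 1*(-18417) = -2*(7 - 2)*(-539) - 1*(-18417) = -2*5*(-539) + 18417 = -10*(-539) + 18417 = 5390 + 18417 = 23807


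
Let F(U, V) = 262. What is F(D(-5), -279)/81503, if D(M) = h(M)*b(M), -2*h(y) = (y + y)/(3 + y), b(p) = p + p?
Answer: 262/81503 ≈ 0.0032146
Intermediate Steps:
b(p) = 2*p
h(y) = -y/(3 + y) (h(y) = -(y + y)/(2*(3 + y)) = -2*y/(2*(3 + y)) = -y/(3 + y))
D(M) = -2*M²/(3 + M) (D(M) = (-M/(3 + M))*(2*M) = -2*M²/(3 + M))
F(D(-5), -279)/81503 = 262/81503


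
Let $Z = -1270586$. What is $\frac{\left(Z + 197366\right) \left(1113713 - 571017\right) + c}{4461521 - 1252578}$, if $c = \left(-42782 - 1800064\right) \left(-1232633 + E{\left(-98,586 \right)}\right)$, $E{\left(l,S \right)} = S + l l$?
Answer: $\frac{1670341991658}{3208943} \approx 5.2053 \cdot 10^{5}$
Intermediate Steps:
$E{\left(l,S \right)} = S + l^{2}$
$c = 2252774192778$ ($c = \left(-42782 - 1800064\right) \left(-1232633 + \left(586 + \left(-98\right)^{2}\right)\right) = - 1842846 \left(-1232633 + \left(586 + 9604\right)\right) = - 1842846 \left(-1232633 + 10190\right) = \left(-1842846\right) \left(-1222443\right) = 2252774192778$)
$\frac{\left(Z + 197366\right) \left(1113713 - 571017\right) + c}{4461521 - 1252578} = \frac{\left(-1270586 + 197366\right) \left(1113713 - 571017\right) + 2252774192778}{4461521 - 1252578} = \frac{\left(-1073220\right) 542696 + 2252774192778}{3208943} = \left(-582432201120 + 2252774192778\right) \frac{1}{3208943} = 1670341991658 \cdot \frac{1}{3208943} = \frac{1670341991658}{3208943}$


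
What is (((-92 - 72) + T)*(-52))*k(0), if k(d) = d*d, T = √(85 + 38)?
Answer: 0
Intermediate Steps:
T = √123 ≈ 11.091
k(d) = d²
(((-92 - 72) + T)*(-52))*k(0) = (((-92 - 72) + √123)*(-52))*0² = ((-164 + √123)*(-52))*0 = (8528 - 52*√123)*0 = 0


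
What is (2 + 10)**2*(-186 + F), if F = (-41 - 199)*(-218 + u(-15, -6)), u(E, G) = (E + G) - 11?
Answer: 8613216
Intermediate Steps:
u(E, G) = -11 + E + G
F = 60000 (F = (-41 - 199)*(-218 + (-11 - 15 - 6)) = -240*(-218 - 32) = -240*(-250) = 60000)
(2 + 10)**2*(-186 + F) = (2 + 10)**2*(-186 + 60000) = 12**2*59814 = 144*59814 = 8613216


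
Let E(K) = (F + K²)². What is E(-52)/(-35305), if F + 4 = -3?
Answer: -7273809/35305 ≈ -206.03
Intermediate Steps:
F = -7 (F = -4 - 3 = -7)
E(K) = (-7 + K²)²
E(-52)/(-35305) = (-7 + (-52)²)²/(-35305) = (-7 + 2704)²*(-1/35305) = 2697²*(-1/35305) = 7273809*(-1/35305) = -7273809/35305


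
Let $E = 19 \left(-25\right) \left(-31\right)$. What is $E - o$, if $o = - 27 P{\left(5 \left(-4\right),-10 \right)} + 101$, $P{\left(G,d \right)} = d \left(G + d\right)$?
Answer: $22724$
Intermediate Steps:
$o = -7999$ ($o = - 27 \left(- 10 \left(5 \left(-4\right) - 10\right)\right) + 101 = - 27 \left(- 10 \left(-20 - 10\right)\right) + 101 = - 27 \left(\left(-10\right) \left(-30\right)\right) + 101 = \left(-27\right) 300 + 101 = -8100 + 101 = -7999$)
$E = 14725$ ($E = \left(-475\right) \left(-31\right) = 14725$)
$E - o = 14725 - -7999 = 14725 + 7999 = 22724$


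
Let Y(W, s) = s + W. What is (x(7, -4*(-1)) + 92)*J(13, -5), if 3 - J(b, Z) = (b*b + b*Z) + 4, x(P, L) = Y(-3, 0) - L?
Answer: -8925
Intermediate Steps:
Y(W, s) = W + s
x(P, L) = -3 - L (x(P, L) = (-3 + 0) - L = -3 - L)
J(b, Z) = -1 - b² - Z*b (J(b, Z) = 3 - ((b*b + b*Z) + 4) = 3 - ((b² + Z*b) + 4) = 3 - (4 + b² + Z*b) = 3 + (-4 - b² - Z*b) = -1 - b² - Z*b)
(x(7, -4*(-1)) + 92)*J(13, -5) = ((-3 - (-4)*(-1)) + 92)*(-1 - 1*13² - 1*(-5)*13) = ((-3 - 1*4) + 92)*(-1 - 1*169 + 65) = ((-3 - 4) + 92)*(-1 - 169 + 65) = (-7 + 92)*(-105) = 85*(-105) = -8925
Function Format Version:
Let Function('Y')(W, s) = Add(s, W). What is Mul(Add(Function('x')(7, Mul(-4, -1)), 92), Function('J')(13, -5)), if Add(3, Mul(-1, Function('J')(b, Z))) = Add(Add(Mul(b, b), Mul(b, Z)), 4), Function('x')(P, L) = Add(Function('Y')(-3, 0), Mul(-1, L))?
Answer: -8925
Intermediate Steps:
Function('Y')(W, s) = Add(W, s)
Function('x')(P, L) = Add(-3, Mul(-1, L)) (Function('x')(P, L) = Add(Add(-3, 0), Mul(-1, L)) = Add(-3, Mul(-1, L)))
Function('J')(b, Z) = Add(-1, Mul(-1, Pow(b, 2)), Mul(-1, Z, b)) (Function('J')(b, Z) = Add(3, Mul(-1, Add(Add(Mul(b, b), Mul(b, Z)), 4))) = Add(3, Mul(-1, Add(Add(Pow(b, 2), Mul(Z, b)), 4))) = Add(3, Mul(-1, Add(4, Pow(b, 2), Mul(Z, b)))) = Add(3, Add(-4, Mul(-1, Pow(b, 2)), Mul(-1, Z, b))) = Add(-1, Mul(-1, Pow(b, 2)), Mul(-1, Z, b)))
Mul(Add(Function('x')(7, Mul(-4, -1)), 92), Function('J')(13, -5)) = Mul(Add(Add(-3, Mul(-1, Mul(-4, -1))), 92), Add(-1, Mul(-1, Pow(13, 2)), Mul(-1, -5, 13))) = Mul(Add(Add(-3, Mul(-1, 4)), 92), Add(-1, Mul(-1, 169), 65)) = Mul(Add(Add(-3, -4), 92), Add(-1, -169, 65)) = Mul(Add(-7, 92), -105) = Mul(85, -105) = -8925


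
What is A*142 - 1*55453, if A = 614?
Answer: 31735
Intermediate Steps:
A*142 - 1*55453 = 614*142 - 1*55453 = 87188 - 55453 = 31735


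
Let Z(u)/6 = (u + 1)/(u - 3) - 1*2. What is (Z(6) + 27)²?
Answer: 841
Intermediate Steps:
Z(u) = -12 + 6*(1 + u)/(-3 + u) (Z(u) = 6*((u + 1)/(u - 3) - 1*2) = 6*((1 + u)/(-3 + u) - 2) = 6*(-2 + (1 + u)/(-3 + u)) = -12 + 6*(1 + u)/(-3 + u))
(Z(6) + 27)² = (6*(7 - 1*6)/(-3 + 6) + 27)² = (6*(7 - 6)/3 + 27)² = (6*(⅓)*1 + 27)² = (2 + 27)² = 29² = 841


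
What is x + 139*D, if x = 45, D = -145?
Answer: -20110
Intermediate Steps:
x + 139*D = 45 + 139*(-145) = 45 - 20155 = -20110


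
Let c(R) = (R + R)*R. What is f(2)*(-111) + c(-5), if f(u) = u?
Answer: -172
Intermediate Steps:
c(R) = 2*R² (c(R) = (2*R)*R = 2*R²)
f(2)*(-111) + c(-5) = 2*(-111) + 2*(-5)² = -222 + 2*25 = -222 + 50 = -172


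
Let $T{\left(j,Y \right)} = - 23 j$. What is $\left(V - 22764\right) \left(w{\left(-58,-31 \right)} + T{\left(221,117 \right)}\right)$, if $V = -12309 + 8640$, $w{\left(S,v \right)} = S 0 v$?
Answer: $134358939$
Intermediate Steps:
$w{\left(S,v \right)} = 0$ ($w{\left(S,v \right)} = 0 v = 0$)
$V = -3669$
$\left(V - 22764\right) \left(w{\left(-58,-31 \right)} + T{\left(221,117 \right)}\right) = \left(-3669 - 22764\right) \left(0 - 5083\right) = - 26433 \left(0 - 5083\right) = \left(-26433\right) \left(-5083\right) = 134358939$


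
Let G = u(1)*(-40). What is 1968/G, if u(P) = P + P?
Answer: -123/5 ≈ -24.600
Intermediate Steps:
u(P) = 2*P
G = -80 (G = (2*1)*(-40) = 2*(-40) = -80)
1968/G = 1968/(-80) = 1968*(-1/80) = -123/5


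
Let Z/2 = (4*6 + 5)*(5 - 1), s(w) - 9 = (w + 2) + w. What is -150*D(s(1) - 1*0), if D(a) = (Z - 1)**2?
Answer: -8004150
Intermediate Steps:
s(w) = 11 + 2*w (s(w) = 9 + ((w + 2) + w) = 9 + ((2 + w) + w) = 9 + (2 + 2*w) = 11 + 2*w)
Z = 232 (Z = 2*((4*6 + 5)*(5 - 1)) = 2*((24 + 5)*4) = 2*(29*4) = 2*116 = 232)
D(a) = 53361 (D(a) = (232 - 1)**2 = 231**2 = 53361)
-150*D(s(1) - 1*0) = -150*53361 = -8004150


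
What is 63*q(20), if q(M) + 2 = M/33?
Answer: -966/11 ≈ -87.818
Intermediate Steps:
q(M) = -2 + M/33
63*q(20) = 63*(-2 + (1/33)*20) = 63*(-2 + 20/33) = 63*(-46/33) = -966/11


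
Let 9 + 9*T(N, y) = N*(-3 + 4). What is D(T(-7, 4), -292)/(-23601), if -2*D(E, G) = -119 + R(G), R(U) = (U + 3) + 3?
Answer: -135/15734 ≈ -0.0085801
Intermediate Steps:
R(U) = 6 + U (R(U) = (3 + U) + 3 = 6 + U)
T(N, y) = -1 + N/9 (T(N, y) = -1 + (N*(-3 + 4))/9 = -1 + (N*1)/9 = -1 + N/9)
D(E, G) = 113/2 - G/2 (D(E, G) = -(-119 + (6 + G))/2 = -(-113 + G)/2 = 113/2 - G/2)
D(T(-7, 4), -292)/(-23601) = (113/2 - ½*(-292))/(-23601) = (113/2 + 146)*(-1/23601) = (405/2)*(-1/23601) = -135/15734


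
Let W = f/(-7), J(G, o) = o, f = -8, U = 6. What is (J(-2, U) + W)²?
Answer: 2500/49 ≈ 51.020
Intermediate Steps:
W = 8/7 (W = -8/(-7) = -8*(-⅐) = 8/7 ≈ 1.1429)
(J(-2, U) + W)² = (6 + 8/7)² = (50/7)² = 2500/49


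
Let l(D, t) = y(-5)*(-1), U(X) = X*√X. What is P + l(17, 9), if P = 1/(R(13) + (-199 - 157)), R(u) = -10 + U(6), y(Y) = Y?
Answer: 111389/22290 - √6/22290 ≈ 4.9972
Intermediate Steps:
U(X) = X^(3/2)
R(u) = -10 + 6*√6 (R(u) = -10 + 6^(3/2) = -10 + 6*√6)
l(D, t) = 5 (l(D, t) = -5*(-1) = 5)
P = 1/(-366 + 6*√6) (P = 1/((-10 + 6*√6) + (-199 - 157)) = 1/((-10 + 6*√6) - 356) = 1/(-366 + 6*√6) ≈ -0.0028465)
P + l(17, 9) = (-61/22290 - √6/22290) + 5 = 111389/22290 - √6/22290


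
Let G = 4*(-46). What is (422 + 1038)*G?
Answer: -268640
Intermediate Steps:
G = -184
(422 + 1038)*G = (422 + 1038)*(-184) = 1460*(-184) = -268640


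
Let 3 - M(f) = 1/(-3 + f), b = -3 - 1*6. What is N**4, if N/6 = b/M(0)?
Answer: 43046721/625 ≈ 68875.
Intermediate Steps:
b = -9 (b = -3 - 6 = -9)
M(f) = 3 - 1/(-3 + f)
N = -81/5 (N = 6*(-9*(-3 + 0)/(-10 + 3*0)) = 6*(-9*(-3/(-10 + 0))) = 6*(-9/((-1/3*(-10)))) = 6*(-9/10/3) = 6*(-9*3/10) = 6*(-27/10) = -81/5 ≈ -16.200)
N**4 = (-81/5)**4 = 43046721/625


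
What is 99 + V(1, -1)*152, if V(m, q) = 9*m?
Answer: 1467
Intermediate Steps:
99 + V(1, -1)*152 = 99 + (9*1)*152 = 99 + 9*152 = 99 + 1368 = 1467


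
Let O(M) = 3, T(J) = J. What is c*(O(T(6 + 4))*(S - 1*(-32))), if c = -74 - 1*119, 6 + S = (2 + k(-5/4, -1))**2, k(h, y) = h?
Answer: -246075/16 ≈ -15380.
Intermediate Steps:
S = -87/16 (S = -6 + (2 - 5/4)**2 = -6 + (3/4)**2 = -6 + 9/16 = -87/16 ≈ -5.4375)
c = -193 (c = -74 - 119 = -193)
c*(O(T(6 + 4))*(S - 1*(-32))) = -579*(-87/16 - 1*(-32)) = -579*(-87/16 + 32) = -579*425/16 = -193*1275/16 = -246075/16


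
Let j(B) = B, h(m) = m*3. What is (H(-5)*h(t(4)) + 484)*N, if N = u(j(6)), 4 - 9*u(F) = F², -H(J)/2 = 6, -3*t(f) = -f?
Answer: -13952/9 ≈ -1550.2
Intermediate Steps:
t(f) = f/3 (t(f) = -(-1)*f/3 = f/3)
h(m) = 3*m
H(J) = -12 (H(J) = -2*6 = -12)
u(F) = 4/9 - F²/9
N = -32/9 (N = 4/9 - ⅑*6² = 4/9 - ⅑*36 = 4/9 - 4 = -32/9 ≈ -3.5556)
(H(-5)*h(t(4)) + 484)*N = (-36*(⅓)*4 + 484)*(-32/9) = (-36*4/3 + 484)*(-32/9) = (-12*4 + 484)*(-32/9) = (-48 + 484)*(-32/9) = 436*(-32/9) = -13952/9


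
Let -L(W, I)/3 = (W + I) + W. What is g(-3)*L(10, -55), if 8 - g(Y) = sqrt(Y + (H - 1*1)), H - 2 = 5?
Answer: 840 - 105*sqrt(3) ≈ 658.13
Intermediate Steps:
H = 7 (H = 2 + 5 = 7)
L(W, I) = -6*W - 3*I (L(W, I) = -3*((W + I) + W) = -3*((I + W) + W) = -3*(I + 2*W) = -6*W - 3*I)
g(Y) = 8 - sqrt(6 + Y) (g(Y) = 8 - sqrt(Y + (7 - 1*1)) = 8 - sqrt(Y + (7 - 1)) = 8 - sqrt(Y + 6) = 8 - sqrt(6 + Y))
g(-3)*L(10, -55) = (8 - sqrt(6 - 3))*(-6*10 - 3*(-55)) = (8 - sqrt(3))*(-60 + 165) = (8 - sqrt(3))*105 = 840 - 105*sqrt(3)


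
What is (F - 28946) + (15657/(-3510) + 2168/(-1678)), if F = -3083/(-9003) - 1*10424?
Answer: -115994903994691/2945871630 ≈ -39375.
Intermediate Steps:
F = -93844189/9003 (F = -3083*(-1/9003) - 10424 = 3083/9003 - 10424 = -93844189/9003 ≈ -10424.)
(F - 28946) + (15657/(-3510) + 2168/(-1678)) = (-93844189/9003 - 28946) + (15657/(-3510) + 2168/(-1678)) = -354445027/9003 + (15657*(-1/3510) + 2168*(-1/1678)) = -354445027/9003 + (-5219/1170 - 1084/839) = -354445027/9003 - 5647021/981630 = -115994903994691/2945871630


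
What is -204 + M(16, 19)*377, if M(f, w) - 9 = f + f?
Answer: 15253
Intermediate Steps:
M(f, w) = 9 + 2*f (M(f, w) = 9 + (f + f) = 9 + 2*f)
-204 + M(16, 19)*377 = -204 + (9 + 2*16)*377 = -204 + (9 + 32)*377 = -204 + 41*377 = -204 + 15457 = 15253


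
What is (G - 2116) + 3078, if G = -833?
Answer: 129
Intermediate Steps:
(G - 2116) + 3078 = (-833 - 2116) + 3078 = -2949 + 3078 = 129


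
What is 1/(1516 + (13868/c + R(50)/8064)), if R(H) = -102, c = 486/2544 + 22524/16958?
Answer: 815641792/8681783478089 ≈ 9.3949e-5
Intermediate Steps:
c = 5461887/3595096 (c = 486*(1/2544) + 22524*(1/16958) = 81/424 + 11262/8479 = 5461887/3595096 ≈ 1.5193)
1/(1516 + (13868/c + R(50)/8064)) = 1/(1516 + (13868/(5461887/3595096) - 102/8064)) = 1/(1516 + (13868*(3595096/5461887) - 102*1/8064)) = 1/(1516 + (49856791328/5461887 - 17/1344)) = 1/(1516 + 7445270521417/815641792) = 1/(8681783478089/815641792) = 815641792/8681783478089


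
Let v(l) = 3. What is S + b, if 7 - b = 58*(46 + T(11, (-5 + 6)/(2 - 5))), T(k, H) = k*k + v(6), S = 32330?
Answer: 22477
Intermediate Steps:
T(k, H) = 3 + k² (T(k, H) = k*k + 3 = k² + 3 = 3 + k²)
b = -9853 (b = 7 - 58*(46 + (3 + 11²)) = 7 - 58*(46 + (3 + 121)) = 7 - 58*(46 + 124) = 7 - 58*170 = 7 - 1*9860 = 7 - 9860 = -9853)
S + b = 32330 - 9853 = 22477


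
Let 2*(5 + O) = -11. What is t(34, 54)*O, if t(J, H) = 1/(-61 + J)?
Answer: 7/18 ≈ 0.38889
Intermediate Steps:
O = -21/2 (O = -5 + (½)*(-11) = -5 - 11/2 = -21/2 ≈ -10.500)
t(34, 54)*O = -21/2/(-61 + 34) = -21/2/(-27) = -1/27*(-21/2) = 7/18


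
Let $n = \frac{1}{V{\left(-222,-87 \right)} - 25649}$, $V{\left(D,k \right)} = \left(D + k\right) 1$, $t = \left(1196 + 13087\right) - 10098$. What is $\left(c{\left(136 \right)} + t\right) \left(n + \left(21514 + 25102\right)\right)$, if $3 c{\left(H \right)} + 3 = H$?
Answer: $\frac{2558869585896}{12979} \approx 1.9715 \cdot 10^{8}$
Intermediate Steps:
$c{\left(H \right)} = -1 + \frac{H}{3}$
$t = 4185$ ($t = 14283 - 10098 = 4185$)
$V{\left(D,k \right)} = D + k$
$n = - \frac{1}{25958}$ ($n = \frac{1}{\left(-222 - 87\right) - 25649} = \frac{1}{-309 - 25649} = \frac{1}{-25958} = - \frac{1}{25958} \approx -3.8524 \cdot 10^{-5}$)
$\left(c{\left(136 \right)} + t\right) \left(n + \left(21514 + 25102\right)\right) = \left(\left(-1 + \frac{1}{3} \cdot 136\right) + 4185\right) \left(- \frac{1}{25958} + \left(21514 + 25102\right)\right) = \left(\left(-1 + \frac{136}{3}\right) + 4185\right) \left(- \frac{1}{25958} + 46616\right) = \left(\frac{133}{3} + 4185\right) \frac{1210058127}{25958} = \frac{12688}{3} \cdot \frac{1210058127}{25958} = \frac{2558869585896}{12979}$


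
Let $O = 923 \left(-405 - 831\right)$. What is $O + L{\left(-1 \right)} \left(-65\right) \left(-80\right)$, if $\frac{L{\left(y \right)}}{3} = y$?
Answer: $-1156428$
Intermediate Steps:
$L{\left(y \right)} = 3 y$
$O = -1140828$ ($O = 923 \left(-1236\right) = -1140828$)
$O + L{\left(-1 \right)} \left(-65\right) \left(-80\right) = -1140828 + 3 \left(-1\right) \left(-65\right) \left(-80\right) = -1140828 + \left(-3\right) \left(-65\right) \left(-80\right) = -1140828 + 195 \left(-80\right) = -1140828 - 15600 = -1156428$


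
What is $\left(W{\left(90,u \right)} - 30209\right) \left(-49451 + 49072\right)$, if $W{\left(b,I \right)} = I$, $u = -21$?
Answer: $11457170$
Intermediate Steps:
$\left(W{\left(90,u \right)} - 30209\right) \left(-49451 + 49072\right) = \left(-21 - 30209\right) \left(-49451 + 49072\right) = \left(-21 - 30209\right) \left(-379\right) = \left(-30230\right) \left(-379\right) = 11457170$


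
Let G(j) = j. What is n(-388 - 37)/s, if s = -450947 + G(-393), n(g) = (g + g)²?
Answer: -36125/22567 ≈ -1.6008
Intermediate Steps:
n(g) = 4*g² (n(g) = (2*g)² = 4*g²)
s = -451340 (s = -450947 - 393 = -451340)
n(-388 - 37)/s = (4*(-388 - 37)²)/(-451340) = (4*(-425)²)*(-1/451340) = (4*180625)*(-1/451340) = 722500*(-1/451340) = -36125/22567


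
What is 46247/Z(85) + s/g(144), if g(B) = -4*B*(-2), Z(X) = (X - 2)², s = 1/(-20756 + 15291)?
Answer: 291156306071/43370939520 ≈ 6.7132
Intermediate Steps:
s = -1/5465 (s = 1/(-5465) = -1/5465 ≈ -0.00018298)
Z(X) = (-2 + X)²
g(B) = 8*B
46247/Z(85) + s/g(144) = 46247/((-2 + 85)²) - 1/(5465*(8*144)) = 46247/(83²) - 1/5465/1152 = 46247/6889 - 1/5465*1/1152 = 46247*(1/6889) - 1/6295680 = 46247/6889 - 1/6295680 = 291156306071/43370939520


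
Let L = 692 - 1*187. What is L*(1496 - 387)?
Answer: 560045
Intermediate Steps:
L = 505 (L = 692 - 187 = 505)
L*(1496 - 387) = 505*(1496 - 387) = 505*1109 = 560045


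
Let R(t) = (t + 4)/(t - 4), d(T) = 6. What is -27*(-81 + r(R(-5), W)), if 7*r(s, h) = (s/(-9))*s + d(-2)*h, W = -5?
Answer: 435214/189 ≈ 2302.7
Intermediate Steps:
R(t) = (4 + t)/(-4 + t)
r(s, h) = -s²/63 + 6*h/7 (r(s, h) = ((s/(-9))*s + 6*h)/7 = ((s*(-⅑))*s + 6*h)/7 = ((-s/9)*s + 6*h)/7 = (-s²/9 + 6*h)/7 = (6*h - s²/9)/7 = -s²/63 + 6*h/7)
-27*(-81 + r(R(-5), W)) = -27*(-81 + (-(4 - 5)²/(-4 - 5)²/63 + (6/7)*(-5))) = -27*(-81 + (-(-1/(-9))²/63 - 30/7)) = -27*(-81 + (-(-⅑*(-1))²/63 - 30/7)) = -27*(-81 + (-(⅑)²/63 - 30/7)) = -27*(-81 + (-1/63*1/81 - 30/7)) = -27*(-81 + (-1/5103 - 30/7)) = -27*(-81 - 21871/5103) = -27*(-435214/5103) = 435214/189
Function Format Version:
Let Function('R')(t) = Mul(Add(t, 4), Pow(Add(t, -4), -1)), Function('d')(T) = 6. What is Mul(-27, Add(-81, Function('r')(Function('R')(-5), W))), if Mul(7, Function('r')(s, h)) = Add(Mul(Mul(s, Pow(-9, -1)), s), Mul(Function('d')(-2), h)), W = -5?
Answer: Rational(435214, 189) ≈ 2302.7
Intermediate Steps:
Function('R')(t) = Mul(Pow(Add(-4, t), -1), Add(4, t)) (Function('R')(t) = Mul(Add(4, t), Pow(Add(-4, t), -1)) = Mul(Pow(Add(-4, t), -1), Add(4, t)))
Function('r')(s, h) = Add(Mul(Rational(-1, 63), Pow(s, 2)), Mul(Rational(6, 7), h)) (Function('r')(s, h) = Mul(Rational(1, 7), Add(Mul(Mul(s, Pow(-9, -1)), s), Mul(6, h))) = Mul(Rational(1, 7), Add(Mul(Mul(s, Rational(-1, 9)), s), Mul(6, h))) = Mul(Rational(1, 7), Add(Mul(Mul(Rational(-1, 9), s), s), Mul(6, h))) = Mul(Rational(1, 7), Add(Mul(Rational(-1, 9), Pow(s, 2)), Mul(6, h))) = Mul(Rational(1, 7), Add(Mul(6, h), Mul(Rational(-1, 9), Pow(s, 2)))) = Add(Mul(Rational(-1, 63), Pow(s, 2)), Mul(Rational(6, 7), h)))
Mul(-27, Add(-81, Function('r')(Function('R')(-5), W))) = Mul(-27, Add(-81, Add(Mul(Rational(-1, 63), Pow(Mul(Pow(Add(-4, -5), -1), Add(4, -5)), 2)), Mul(Rational(6, 7), -5)))) = Mul(-27, Add(-81, Add(Mul(Rational(-1, 63), Pow(Mul(Pow(-9, -1), -1), 2)), Rational(-30, 7)))) = Mul(-27, Add(-81, Add(Mul(Rational(-1, 63), Pow(Mul(Rational(-1, 9), -1), 2)), Rational(-30, 7)))) = Mul(-27, Add(-81, Add(Mul(Rational(-1, 63), Pow(Rational(1, 9), 2)), Rational(-30, 7)))) = Mul(-27, Add(-81, Add(Mul(Rational(-1, 63), Rational(1, 81)), Rational(-30, 7)))) = Mul(-27, Add(-81, Add(Rational(-1, 5103), Rational(-30, 7)))) = Mul(-27, Add(-81, Rational(-21871, 5103))) = Mul(-27, Rational(-435214, 5103)) = Rational(435214, 189)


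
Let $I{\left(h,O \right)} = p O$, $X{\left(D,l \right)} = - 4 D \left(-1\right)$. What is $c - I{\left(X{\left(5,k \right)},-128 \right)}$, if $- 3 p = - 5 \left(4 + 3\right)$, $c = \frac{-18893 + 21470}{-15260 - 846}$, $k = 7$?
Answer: $\frac{72147149}{48318} \approx 1493.2$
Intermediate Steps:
$X{\left(D,l \right)} = 4 D$
$c = - \frac{2577}{16106}$ ($c = \frac{2577}{-16106} = 2577 \left(- \frac{1}{16106}\right) = - \frac{2577}{16106} \approx -0.16$)
$p = \frac{35}{3}$ ($p = - \frac{\left(-5\right) \left(4 + 3\right)}{3} = - \frac{\left(-5\right) 7}{3} = \left(- \frac{1}{3}\right) \left(-35\right) = \frac{35}{3} \approx 11.667$)
$I{\left(h,O \right)} = \frac{35 O}{3}$
$c - I{\left(X{\left(5,k \right)},-128 \right)} = - \frac{2577}{16106} - \frac{35}{3} \left(-128\right) = - \frac{2577}{16106} - - \frac{4480}{3} = - \frac{2577}{16106} + \frac{4480}{3} = \frac{72147149}{48318}$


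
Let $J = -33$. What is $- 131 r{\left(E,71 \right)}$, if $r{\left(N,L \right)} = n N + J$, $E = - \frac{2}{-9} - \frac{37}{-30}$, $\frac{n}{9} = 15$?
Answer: $- \frac{42837}{2} \approx -21419.0$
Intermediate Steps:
$n = 135$ ($n = 9 \cdot 15 = 135$)
$E = \frac{131}{90}$ ($E = \left(-2\right) \left(- \frac{1}{9}\right) - - \frac{37}{30} = \frac{2}{9} + \frac{37}{30} = \frac{131}{90} \approx 1.4556$)
$r{\left(N,L \right)} = -33 + 135 N$ ($r{\left(N,L \right)} = 135 N - 33 = -33 + 135 N$)
$- 131 r{\left(E,71 \right)} = - 131 \left(-33 + 135 \cdot \frac{131}{90}\right) = - 131 \left(-33 + \frac{393}{2}\right) = \left(-131\right) \frac{327}{2} = - \frac{42837}{2}$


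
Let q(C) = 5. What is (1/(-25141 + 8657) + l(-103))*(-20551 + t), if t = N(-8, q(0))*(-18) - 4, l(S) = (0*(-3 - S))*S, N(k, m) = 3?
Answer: 20609/16484 ≈ 1.2502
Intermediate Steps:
l(S) = 0 (l(S) = 0*S = 0)
t = -58 (t = 3*(-18) - 4 = -54 - 4 = -58)
(1/(-25141 + 8657) + l(-103))*(-20551 + t) = (1/(-25141 + 8657) + 0)*(-20551 - 58) = (1/(-16484) + 0)*(-20609) = (-1/16484 + 0)*(-20609) = -1/16484*(-20609) = 20609/16484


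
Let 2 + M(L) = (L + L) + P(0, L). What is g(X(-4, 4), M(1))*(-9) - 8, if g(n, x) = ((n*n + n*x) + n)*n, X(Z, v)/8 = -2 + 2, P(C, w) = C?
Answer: -8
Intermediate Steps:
M(L) = -2 + 2*L (M(L) = -2 + ((L + L) + 0) = -2 + (2*L + 0) = -2 + 2*L)
X(Z, v) = 0 (X(Z, v) = 8*(-2 + 2) = 8*0 = 0)
g(n, x) = n*(n + n² + n*x) (g(n, x) = ((n² + n*x) + n)*n = (n + n² + n*x)*n = n*(n + n² + n*x))
g(X(-4, 4), M(1))*(-9) - 8 = (0²*(1 + 0 + (-2 + 2*1)))*(-9) - 8 = (0*(1 + 0 + (-2 + 2)))*(-9) - 8 = (0*(1 + 0 + 0))*(-9) - 8 = (0*1)*(-9) - 8 = 0*(-9) - 8 = 0 - 8 = -8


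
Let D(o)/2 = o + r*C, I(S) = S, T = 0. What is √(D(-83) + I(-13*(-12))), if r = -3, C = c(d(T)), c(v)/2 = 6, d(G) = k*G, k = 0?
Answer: I*√82 ≈ 9.0554*I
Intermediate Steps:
d(G) = 0 (d(G) = 0*G = 0)
c(v) = 12 (c(v) = 2*6 = 12)
C = 12
D(o) = -72 + 2*o (D(o) = 2*(o - 3*12) = 2*(o - 36) = 2*(-36 + o) = -72 + 2*o)
√(D(-83) + I(-13*(-12))) = √((-72 + 2*(-83)) - 13*(-12)) = √((-72 - 166) + 156) = √(-238 + 156) = √(-82) = I*√82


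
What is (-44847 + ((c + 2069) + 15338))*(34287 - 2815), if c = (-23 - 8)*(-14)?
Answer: -849932832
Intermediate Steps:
c = 434 (c = -31*(-14) = 434)
(-44847 + ((c + 2069) + 15338))*(34287 - 2815) = (-44847 + ((434 + 2069) + 15338))*(34287 - 2815) = (-44847 + (2503 + 15338))*31472 = (-44847 + 17841)*31472 = -27006*31472 = -849932832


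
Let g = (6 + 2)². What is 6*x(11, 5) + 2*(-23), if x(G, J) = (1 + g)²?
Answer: 25304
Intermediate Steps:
g = 64 (g = 8² = 64)
x(G, J) = 4225 (x(G, J) = (1 + 64)² = 65² = 4225)
6*x(11, 5) + 2*(-23) = 6*4225 + 2*(-23) = 25350 - 46 = 25304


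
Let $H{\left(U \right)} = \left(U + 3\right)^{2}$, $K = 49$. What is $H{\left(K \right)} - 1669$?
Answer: $1035$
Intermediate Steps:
$H{\left(U \right)} = \left(3 + U\right)^{2}$
$H{\left(K \right)} - 1669 = \left(3 + 49\right)^{2} - 1669 = 52^{2} - 1669 = 2704 - 1669 = 1035$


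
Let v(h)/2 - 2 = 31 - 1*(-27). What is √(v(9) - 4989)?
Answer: 3*I*√541 ≈ 69.778*I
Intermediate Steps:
v(h) = 120 (v(h) = 4 + 2*(31 - 1*(-27)) = 4 + 2*(31 + 27) = 4 + 2*58 = 4 + 116 = 120)
√(v(9) - 4989) = √(120 - 4989) = √(-4869) = 3*I*√541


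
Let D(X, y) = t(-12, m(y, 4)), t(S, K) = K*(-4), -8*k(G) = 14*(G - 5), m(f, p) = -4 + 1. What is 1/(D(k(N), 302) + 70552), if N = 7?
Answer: 1/70564 ≈ 1.4172e-5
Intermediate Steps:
m(f, p) = -3
k(G) = 35/4 - 7*G/4 (k(G) = -7*(G - 5)/4 = -7*(-5 + G)/4 = -(-70 + 14*G)/8 = 35/4 - 7*G/4)
t(S, K) = -4*K
D(X, y) = 12 (D(X, y) = -4*(-3) = 12)
1/(D(k(N), 302) + 70552) = 1/(12 + 70552) = 1/70564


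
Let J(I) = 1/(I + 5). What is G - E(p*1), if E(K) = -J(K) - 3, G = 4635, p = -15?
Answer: 46379/10 ≈ 4637.9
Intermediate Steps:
J(I) = 1/(5 + I)
E(K) = -3 - 1/(5 + K) (E(K) = -1/(5 + K) - 3 = -3 - 1/(5 + K))
G - E(p*1) = 4635 - (-16 - (-45))/(5 - 15*1) = 4635 - (-16 - 3*(-15))/(5 - 15) = 4635 - (-16 + 45)/(-10) = 4635 - (-1)*29/10 = 4635 - 1*(-29/10) = 4635 + 29/10 = 46379/10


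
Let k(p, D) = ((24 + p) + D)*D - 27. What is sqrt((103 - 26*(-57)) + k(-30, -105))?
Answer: sqrt(13213) ≈ 114.95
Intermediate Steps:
k(p, D) = -27 + D*(24 + D + p) (k(p, D) = (24 + D + p)*D - 27 = D*(24 + D + p) - 27 = -27 + D*(24 + D + p))
sqrt((103 - 26*(-57)) + k(-30, -105)) = sqrt((103 - 26*(-57)) + (-27 + (-105)**2 + 24*(-105) - 105*(-30))) = sqrt((103 + 1482) + (-27 + 11025 - 2520 + 3150)) = sqrt(1585 + 11628) = sqrt(13213)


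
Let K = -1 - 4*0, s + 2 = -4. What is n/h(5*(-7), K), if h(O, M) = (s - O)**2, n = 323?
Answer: 323/841 ≈ 0.38407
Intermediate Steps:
s = -6 (s = -2 - 4 = -6)
K = -1 (K = -1 + 0 = -1)
h(O, M) = (-6 - O)**2
n/h(5*(-7), K) = 323/((6 + 5*(-7))**2) = 323/((6 - 35)**2) = 323/((-29)**2) = 323/841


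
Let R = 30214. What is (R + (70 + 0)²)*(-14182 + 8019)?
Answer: -216407582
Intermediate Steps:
(R + (70 + 0)²)*(-14182 + 8019) = (30214 + (70 + 0)²)*(-14182 + 8019) = (30214 + 70²)*(-6163) = (30214 + 4900)*(-6163) = 35114*(-6163) = -216407582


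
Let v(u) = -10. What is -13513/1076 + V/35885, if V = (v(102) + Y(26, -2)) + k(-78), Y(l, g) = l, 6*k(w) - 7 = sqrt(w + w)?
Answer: -1454686601/115836780 + I*sqrt(39)/107655 ≈ -12.558 + 5.8009e-5*I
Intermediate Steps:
k(w) = 7/6 + sqrt(2)*sqrt(w)/6 (k(w) = 7/6 + sqrt(w + w)/6 = 7/6 + sqrt(2*w)/6 = 7/6 + (sqrt(2)*sqrt(w))/6 = 7/6 + sqrt(2)*sqrt(w)/6)
V = 103/6 + I*sqrt(39)/3 (V = (-10 + 26) + (7/6 + sqrt(2)*sqrt(-78)/6) = 16 + (7/6 + sqrt(2)*(I*sqrt(78))/6) = 16 + (7/6 + I*sqrt(39)/3) = 103/6 + I*sqrt(39)/3 ≈ 17.167 + 2.0817*I)
-13513/1076 + V/35885 = -13513/1076 + (103/6 + I*sqrt(39)/3)/35885 = -13513*1/1076 + (103/6 + I*sqrt(39)/3)*(1/35885) = -13513/1076 + (103/215310 + I*sqrt(39)/107655) = -1454686601/115836780 + I*sqrt(39)/107655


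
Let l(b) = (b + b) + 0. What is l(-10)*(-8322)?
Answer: 166440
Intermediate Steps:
l(b) = 2*b (l(b) = 2*b + 0 = 2*b)
l(-10)*(-8322) = (2*(-10))*(-8322) = -20*(-8322) = 166440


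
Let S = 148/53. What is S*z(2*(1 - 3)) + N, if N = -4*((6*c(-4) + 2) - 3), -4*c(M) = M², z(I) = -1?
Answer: 5152/53 ≈ 97.208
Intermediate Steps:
c(M) = -M²/4
S = 148/53 (S = 148*(1/53) = 148/53 ≈ 2.7925)
N = 100 (N = -4*((6*(-¼*(-4)²) + 2) - 3) = -4*((6*(-¼*16) + 2) - 3) = -4*((6*(-4) + 2) - 3) = -4*((-24 + 2) - 3) = -4*(-22 - 3) = -4*(-25) = 100)
S*z(2*(1 - 3)) + N = (148/53)*(-1) + 100 = -148/53 + 100 = 5152/53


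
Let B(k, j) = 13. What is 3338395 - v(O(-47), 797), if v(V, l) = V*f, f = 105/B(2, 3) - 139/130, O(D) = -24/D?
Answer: 10198785793/3055 ≈ 3.3384e+6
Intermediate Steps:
f = 911/130 (f = 105/13 - 139/130 = 911/130 ≈ 7.0077)
v(V, l) = 911*V/130 (v(V, l) = V*(911/130) = 911*V/130)
3338395 - v(O(-47), 797) = 3338395 - 911*(-24/(-47))/130 = 3338395 - 911*(-24*(-1/47))/130 = 3338395 - 911*24/(130*47) = 3338395 - 1*10932/3055 = 3338395 - 10932/3055 = 10198785793/3055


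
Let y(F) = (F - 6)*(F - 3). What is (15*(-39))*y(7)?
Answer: -2340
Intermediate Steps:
y(F) = (-6 + F)*(-3 + F)
(15*(-39))*y(7) = (15*(-39))*(18 + 7² - 9*7) = -585*(18 + 49 - 63) = -585*4 = -2340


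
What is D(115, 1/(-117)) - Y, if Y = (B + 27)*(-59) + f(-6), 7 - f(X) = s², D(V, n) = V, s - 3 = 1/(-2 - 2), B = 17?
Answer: 43385/16 ≈ 2711.6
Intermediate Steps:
s = 11/4 (s = 3 + 1/(-2 - 2) = 3 + 1/(-4) = 3 - ¼ = 11/4 ≈ 2.7500)
f(X) = -9/16 (f(X) = 7 - (11/4)² = 7 - 1*121/16 = 7 - 121/16 = -9/16)
Y = -41545/16 (Y = (17 + 27)*(-59) - 9/16 = 44*(-59) - 9/16 = -2596 - 9/16 = -41545/16 ≈ -2596.6)
D(115, 1/(-117)) - Y = 115 - 1*(-41545/16) = 115 + 41545/16 = 43385/16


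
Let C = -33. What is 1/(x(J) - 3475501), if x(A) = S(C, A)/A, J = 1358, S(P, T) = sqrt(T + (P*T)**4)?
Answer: -4719730358/13433437016129605 - sqrt(4033247184322804574)/13433437016129605 ≈ -5.0084e-7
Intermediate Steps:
S(P, T) = sqrt(T + P**4*T**4)
x(A) = sqrt(A + 1185921*A**4)/A (x(A) = sqrt(A + (-33)**4*A**4)/A = sqrt(A + 1185921*A**4)/A)
1/(x(J) - 3475501) = 1/(sqrt(1358 + 1185921*1358**4)/1358 - 3475501) = 1/(sqrt(1358 + 1185921*3400940858896)/1358 - 3475501) = 1/(sqrt(1358 + 4033247184322803216)/1358 - 3475501) = 1/(sqrt(4033247184322804574)/1358 - 3475501) = 1/(-3475501 + sqrt(4033247184322804574)/1358)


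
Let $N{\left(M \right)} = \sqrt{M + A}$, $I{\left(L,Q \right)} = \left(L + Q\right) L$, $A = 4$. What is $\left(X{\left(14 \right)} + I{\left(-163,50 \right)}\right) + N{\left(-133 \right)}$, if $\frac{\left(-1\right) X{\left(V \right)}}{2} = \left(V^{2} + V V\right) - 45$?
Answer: $17725 + i \sqrt{129} \approx 17725.0 + 11.358 i$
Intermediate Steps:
$X{\left(V \right)} = 90 - 4 V^{2}$ ($X{\left(V \right)} = - 2 \left(\left(V^{2} + V V\right) - 45\right) = - 2 \left(\left(V^{2} + V^{2}\right) - 45\right) = - 2 \left(2 V^{2} - 45\right) = - 2 \left(-45 + 2 V^{2}\right) = 90 - 4 V^{2}$)
$I{\left(L,Q \right)} = L \left(L + Q\right)$
$N{\left(M \right)} = \sqrt{4 + M}$ ($N{\left(M \right)} = \sqrt{M + 4} = \sqrt{4 + M}$)
$\left(X{\left(14 \right)} + I{\left(-163,50 \right)}\right) + N{\left(-133 \right)} = \left(\left(90 - 4 \cdot 14^{2}\right) - 163 \left(-163 + 50\right)\right) + \sqrt{4 - 133} = \left(\left(90 - 784\right) - -18419\right) + \sqrt{-129} = \left(\left(90 - 784\right) + 18419\right) + i \sqrt{129} = \left(-694 + 18419\right) + i \sqrt{129} = 17725 + i \sqrt{129}$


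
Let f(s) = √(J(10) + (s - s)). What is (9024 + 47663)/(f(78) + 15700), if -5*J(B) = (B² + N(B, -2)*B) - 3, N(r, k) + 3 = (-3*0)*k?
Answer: 4449929500/1232450067 - 56687*I*√335/1232450067 ≈ 3.6106 - 0.00084185*I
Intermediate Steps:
N(r, k) = -3 (N(r, k) = -3 + (-3*0)*k = -3 + 0*k = -3 + 0 = -3)
J(B) = ⅗ - B²/5 + 3*B/5 (J(B) = -((B² - 3*B) - 3)/5 = -(-3 + B² - 3*B)/5 = ⅗ - B²/5 + 3*B/5)
f(s) = I*√335/5 (f(s) = √((⅗ - ⅕*10² + (⅗)*10) + (s - s)) = √((⅗ - ⅕*100 + 6) + 0) = √((⅗ - 20 + 6) + 0) = √(-67/5 + 0) = √(-67/5) = I*√335/5)
(9024 + 47663)/(f(78) + 15700) = (9024 + 47663)/(I*√335/5 + 15700) = 56687/(15700 + I*√335/5)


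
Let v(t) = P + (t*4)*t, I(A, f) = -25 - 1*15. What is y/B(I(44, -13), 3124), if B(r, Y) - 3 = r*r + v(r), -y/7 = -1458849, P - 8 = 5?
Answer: 3403981/2672 ≈ 1273.9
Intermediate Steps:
I(A, f) = -40 (I(A, f) = -25 - 15 = -40)
P = 13 (P = 8 + 5 = 13)
y = 10211943 (y = -7*(-1458849) = 10211943)
v(t) = 13 + 4*t² (v(t) = 13 + (t*4)*t = 13 + (4*t)*t = 13 + 4*t²)
B(r, Y) = 16 + 5*r² (B(r, Y) = 3 + (r*r + (13 + 4*r²)) = 3 + (r² + (13 + 4*r²)) = 3 + (13 + 5*r²) = 16 + 5*r²)
y/B(I(44, -13), 3124) = 10211943/(16 + 5*(-40)²) = 10211943/(16 + 5*1600) = 10211943/(16 + 8000) = 10211943/8016 = 10211943*(1/8016) = 3403981/2672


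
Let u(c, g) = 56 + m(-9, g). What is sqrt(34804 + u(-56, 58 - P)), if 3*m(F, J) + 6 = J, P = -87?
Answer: sqrt(314157)/3 ≈ 186.83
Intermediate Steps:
m(F, J) = -2 + J/3
u(c, g) = 54 + g/3 (u(c, g) = 56 + (-2 + g/3) = 54 + g/3)
sqrt(34804 + u(-56, 58 - P)) = sqrt(34804 + (54 + (58 - 1*(-87))/3)) = sqrt(34804 + (54 + (58 + 87)/3)) = sqrt(34804 + (54 + (1/3)*145)) = sqrt(34804 + (54 + 145/3)) = sqrt(34804 + 307/3) = sqrt(104719/3) = sqrt(314157)/3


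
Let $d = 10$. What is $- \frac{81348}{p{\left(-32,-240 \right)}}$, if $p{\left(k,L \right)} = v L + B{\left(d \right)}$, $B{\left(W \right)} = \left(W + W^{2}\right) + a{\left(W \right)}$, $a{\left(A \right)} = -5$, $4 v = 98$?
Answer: $\frac{27116}{1925} \approx 14.086$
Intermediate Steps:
$v = \frac{49}{2}$ ($v = \frac{1}{4} \cdot 98 = \frac{49}{2} \approx 24.5$)
$B{\left(W \right)} = -5 + W + W^{2}$ ($B{\left(W \right)} = \left(W + W^{2}\right) - 5 = -5 + W + W^{2}$)
$p{\left(k,L \right)} = 105 + \frac{49 L}{2}$ ($p{\left(k,L \right)} = \frac{49 L}{2} + \left(-5 + 10 + 10^{2}\right) = \frac{49 L}{2} + \left(-5 + 10 + 100\right) = \frac{49 L}{2} + 105 = 105 + \frac{49 L}{2}$)
$- \frac{81348}{p{\left(-32,-240 \right)}} = - \frac{81348}{105 + \frac{49}{2} \left(-240\right)} = - \frac{81348}{105 - 5880} = - \frac{81348}{-5775} = \left(-81348\right) \left(- \frac{1}{5775}\right) = \frac{27116}{1925}$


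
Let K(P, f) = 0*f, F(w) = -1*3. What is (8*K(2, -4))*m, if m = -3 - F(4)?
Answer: 0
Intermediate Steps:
F(w) = -3
K(P, f) = 0
m = 0 (m = -3 - 1*(-3) = -3 + 3 = 0)
(8*K(2, -4))*m = (8*0)*0 = 0*0 = 0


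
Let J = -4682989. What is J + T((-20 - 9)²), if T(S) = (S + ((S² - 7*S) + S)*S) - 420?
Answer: 585897067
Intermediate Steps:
T(S) = -420 + S + S*(S² - 6*S) (T(S) = (S + (S² - 6*S)*S) - 420 = (S + S*(S² - 6*S)) - 420 = -420 + S + S*(S² - 6*S))
J + T((-20 - 9)²) = -4682989 + (-420 + (-20 - 9)² + ((-20 - 9)²)³ - 6*(-20 - 9)⁴) = -4682989 + (-420 + (-29)² + ((-29)²)³ - 6*((-29)²)²) = -4682989 + (-420 + 841 + 841³ - 6*841²) = -4682989 + (-420 + 841 + 594823321 - 6*707281) = -4682989 + (-420 + 841 + 594823321 - 4243686) = -4682989 + 590580056 = 585897067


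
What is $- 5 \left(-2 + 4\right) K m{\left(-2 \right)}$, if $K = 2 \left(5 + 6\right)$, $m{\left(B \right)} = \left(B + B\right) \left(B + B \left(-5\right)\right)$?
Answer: $7040$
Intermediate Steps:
$m{\left(B \right)} = - 8 B^{2}$ ($m{\left(B \right)} = 2 B \left(B - 5 B\right) = 2 B \left(- 4 B\right) = - 8 B^{2}$)
$K = 22$ ($K = 2 \cdot 11 = 22$)
$- 5 \left(-2 + 4\right) K m{\left(-2 \right)} = - 5 \left(-2 + 4\right) 22 \left(- 8 \left(-2\right)^{2}\right) = \left(-5\right) 2 \cdot 22 \left(\left(-8\right) 4\right) = \left(-10\right) 22 \left(-32\right) = \left(-220\right) \left(-32\right) = 7040$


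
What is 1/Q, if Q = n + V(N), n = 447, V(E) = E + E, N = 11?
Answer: 1/469 ≈ 0.0021322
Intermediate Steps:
V(E) = 2*E
Q = 469 (Q = 447 + 2*11 = 447 + 22 = 469)
1/Q = 1/469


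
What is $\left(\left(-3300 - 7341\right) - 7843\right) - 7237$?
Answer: $-25721$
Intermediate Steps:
$\left(\left(-3300 - 7341\right) - 7843\right) - 7237 = \left(-10641 - 7843\right) - 7237 = -18484 - 7237 = -25721$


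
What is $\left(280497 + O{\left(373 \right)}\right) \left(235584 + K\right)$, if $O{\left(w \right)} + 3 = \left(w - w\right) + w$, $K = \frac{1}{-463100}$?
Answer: $\frac{30642294901715933}{463100} \approx 6.6168 \cdot 10^{10}$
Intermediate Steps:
$K = - \frac{1}{463100} \approx -2.1594 \cdot 10^{-6}$
$O{\left(w \right)} = -3 + w$ ($O{\left(w \right)} = -3 + \left(\left(w - w\right) + w\right) = -3 + \left(0 + w\right) = -3 + w$)
$\left(280497 + O{\left(373 \right)}\right) \left(235584 + K\right) = \left(280497 + \left(-3 + 373\right)\right) \left(235584 - \frac{1}{463100}\right) = \left(280497 + 370\right) \frac{109098950399}{463100} = 280867 \cdot \frac{109098950399}{463100} = \frac{30642294901715933}{463100}$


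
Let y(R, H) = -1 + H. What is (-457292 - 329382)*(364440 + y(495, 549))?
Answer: -287126569912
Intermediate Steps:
(-457292 - 329382)*(364440 + y(495, 549)) = (-457292 - 329382)*(364440 + (-1 + 549)) = -786674*(364440 + 548) = -786674*364988 = -287126569912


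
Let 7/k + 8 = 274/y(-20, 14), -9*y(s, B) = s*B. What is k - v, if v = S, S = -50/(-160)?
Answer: 15115/1808 ≈ 8.3601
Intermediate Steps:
y(s, B) = -B*s/9 (y(s, B) = -s*B/9 = -B*s/9)
S = 5/16 (S = -50*(-1/160) = 5/16 ≈ 0.31250)
v = 5/16 ≈ 0.31250
k = 980/113 (k = 7/(-8 + 274/((-⅑*14*(-20)))) = 7/(-8 + 274/(280/9)) = 7/(-8 + 274*(9/280)) = 7/(-8 + 1233/140) = 7/(113/140) = 7*(140/113) = 980/113 ≈ 8.6726)
k - v = 980/113 - 1*5/16 = 980/113 - 5/16 = 15115/1808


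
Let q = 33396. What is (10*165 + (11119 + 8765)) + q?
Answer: 54930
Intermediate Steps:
(10*165 + (11119 + 8765)) + q = (10*165 + (11119 + 8765)) + 33396 = (1650 + 19884) + 33396 = 21534 + 33396 = 54930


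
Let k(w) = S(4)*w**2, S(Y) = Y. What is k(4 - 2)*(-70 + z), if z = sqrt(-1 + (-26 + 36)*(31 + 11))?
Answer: -1120 + 16*sqrt(419) ≈ -792.49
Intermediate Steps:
k(w) = 4*w**2
z = sqrt(419) (z = sqrt(-1 + 10*42) = sqrt(-1 + 420) = sqrt(419) ≈ 20.469)
k(4 - 2)*(-70 + z) = (4*(4 - 2)**2)*(-70 + sqrt(419)) = (4*2**2)*(-70 + sqrt(419)) = (4*4)*(-70 + sqrt(419)) = 16*(-70 + sqrt(419)) = -1120 + 16*sqrt(419)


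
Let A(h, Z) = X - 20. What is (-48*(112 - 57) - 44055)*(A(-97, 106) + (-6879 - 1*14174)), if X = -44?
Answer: 986058315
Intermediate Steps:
A(h, Z) = -64 (A(h, Z) = -44 - 20 = -64)
(-48*(112 - 57) - 44055)*(A(-97, 106) + (-6879 - 1*14174)) = (-48*(112 - 57) - 44055)*(-64 + (-6879 - 1*14174)) = (-48*55 - 44055)*(-64 + (-6879 - 14174)) = (-2640 - 44055)*(-64 - 21053) = -46695*(-21117) = 986058315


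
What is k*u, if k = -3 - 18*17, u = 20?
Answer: -6180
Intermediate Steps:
k = -309 (k = -3 - 306 = -309)
k*u = -309*20 = -6180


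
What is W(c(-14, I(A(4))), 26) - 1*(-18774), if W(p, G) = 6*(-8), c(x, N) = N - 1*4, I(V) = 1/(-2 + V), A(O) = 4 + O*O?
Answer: 18726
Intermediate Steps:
A(O) = 4 + O²
c(x, N) = -4 + N (c(x, N) = N - 4 = -4 + N)
W(p, G) = -48
W(c(-14, I(A(4))), 26) - 1*(-18774) = -48 - 1*(-18774) = -48 + 18774 = 18726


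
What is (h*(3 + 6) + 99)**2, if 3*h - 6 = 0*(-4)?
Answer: 13689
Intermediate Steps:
h = 2 (h = 2 + (0*(-4))/3 = 2 + (1/3)*0 = 2 + 0 = 2)
(h*(3 + 6) + 99)**2 = (2*(3 + 6) + 99)**2 = (2*9 + 99)**2 = (18 + 99)**2 = 117**2 = 13689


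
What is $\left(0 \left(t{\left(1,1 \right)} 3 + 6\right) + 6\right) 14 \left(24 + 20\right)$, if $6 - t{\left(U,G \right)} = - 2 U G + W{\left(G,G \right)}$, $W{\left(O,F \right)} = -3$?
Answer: $3696$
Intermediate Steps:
$t{\left(U,G \right)} = 9 + 2 G U$ ($t{\left(U,G \right)} = 6 - \left(- 2 U G - 3\right) = 6 - \left(- 2 G U - 3\right) = 6 - \left(-3 - 2 G U\right) = 6 + \left(3 + 2 G U\right) = 9 + 2 G U$)
$\left(0 \left(t{\left(1,1 \right)} 3 + 6\right) + 6\right) 14 \left(24 + 20\right) = \left(0 \left(\left(9 + 2 \cdot 1 \cdot 1\right) 3 + 6\right) + 6\right) 14 \left(24 + 20\right) = \left(0 \left(\left(9 + 2\right) 3 + 6\right) + 6\right) 14 \cdot 44 = \left(0 \left(11 \cdot 3 + 6\right) + 6\right) 14 \cdot 44 = \left(0 \left(33 + 6\right) + 6\right) 14 \cdot 44 = \left(0 \cdot 39 + 6\right) 14 \cdot 44 = \left(0 + 6\right) 14 \cdot 44 = 6 \cdot 14 \cdot 44 = 84 \cdot 44 = 3696$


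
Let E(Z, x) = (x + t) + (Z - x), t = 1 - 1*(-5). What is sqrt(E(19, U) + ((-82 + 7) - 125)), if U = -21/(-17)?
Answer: 5*I*sqrt(7) ≈ 13.229*I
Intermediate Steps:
U = 21/17 (U = -21*(-1/17) = 21/17 ≈ 1.2353)
t = 6 (t = 1 + 5 = 6)
E(Z, x) = 6 + Z (E(Z, x) = (x + 6) + (Z - x) = (6 + x) + (Z - x) = 6 + Z)
sqrt(E(19, U) + ((-82 + 7) - 125)) = sqrt((6 + 19) + ((-82 + 7) - 125)) = sqrt(25 + (-75 - 125)) = sqrt(25 - 200) = sqrt(-175) = 5*I*sqrt(7)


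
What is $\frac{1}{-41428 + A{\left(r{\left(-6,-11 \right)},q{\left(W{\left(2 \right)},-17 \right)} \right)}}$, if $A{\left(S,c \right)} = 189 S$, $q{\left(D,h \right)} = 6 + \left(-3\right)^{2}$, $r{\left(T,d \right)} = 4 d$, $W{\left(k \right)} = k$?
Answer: $- \frac{1}{49744} \approx -2.0103 \cdot 10^{-5}$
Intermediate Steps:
$q{\left(D,h \right)} = 15$ ($q{\left(D,h \right)} = 6 + 9 = 15$)
$\frac{1}{-41428 + A{\left(r{\left(-6,-11 \right)},q{\left(W{\left(2 \right)},-17 \right)} \right)}} = \frac{1}{-41428 + 189 \cdot 4 \left(-11\right)} = \frac{1}{-41428 + 189 \left(-44\right)} = \frac{1}{-41428 - 8316} = \frac{1}{-49744} = - \frac{1}{49744}$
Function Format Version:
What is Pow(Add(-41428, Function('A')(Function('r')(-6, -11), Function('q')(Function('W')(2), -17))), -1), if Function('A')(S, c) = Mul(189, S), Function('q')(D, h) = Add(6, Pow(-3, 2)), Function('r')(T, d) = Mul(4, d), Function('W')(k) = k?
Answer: Rational(-1, 49744) ≈ -2.0103e-5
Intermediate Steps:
Function('q')(D, h) = 15 (Function('q')(D, h) = Add(6, 9) = 15)
Pow(Add(-41428, Function('A')(Function('r')(-6, -11), Function('q')(Function('W')(2), -17))), -1) = Pow(Add(-41428, Mul(189, Mul(4, -11))), -1) = Pow(Add(-41428, Mul(189, -44)), -1) = Pow(Add(-41428, -8316), -1) = Pow(-49744, -1) = Rational(-1, 49744)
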